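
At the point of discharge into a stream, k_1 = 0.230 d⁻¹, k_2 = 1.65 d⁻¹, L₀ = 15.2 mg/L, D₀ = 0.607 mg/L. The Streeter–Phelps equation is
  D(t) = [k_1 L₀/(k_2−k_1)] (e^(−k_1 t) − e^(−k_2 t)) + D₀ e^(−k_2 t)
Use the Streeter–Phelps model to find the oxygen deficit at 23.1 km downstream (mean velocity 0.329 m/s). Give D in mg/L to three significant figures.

D ≈ 1.56 mg/L

Travel time t = x/v = 23.1 km / (0.329 m/s) = 23100 m / 0.329 m/s = 70210 s = 0.8126 d.
k_1 L₀/(k_2−k_1) = 0.230×15.2/(1.65−0.230) = 3.496/1.420 = 2.462 mg/L.
e^(−k_1 t) = e^(−0.230×0.8126) = 0.8295; e^(−k_2 t) = e^(−1.65×0.8126) = 0.2616.
D = 2.462 × (0.8295 − 0.2616) + 0.607 × 0.2616 = 1.398 + 0.1588 = 1.557 mg/L.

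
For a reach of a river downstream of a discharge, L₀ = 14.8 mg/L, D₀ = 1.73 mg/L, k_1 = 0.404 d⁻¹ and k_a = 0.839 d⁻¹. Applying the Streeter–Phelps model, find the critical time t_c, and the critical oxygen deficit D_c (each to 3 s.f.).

t_c ≈ 1.37 d; D_c ≈ 4.10 mg/L

With k_a/k_1 = 2.077 and 1 − D₀(k_a−k_1)/(k_1 L₀) = 0.8741,
t_c = ln(2.077 × 0.8741) / (0.839 − 0.404) = ln(1.815) / 0.4350 = 0.5963/0.4350 = 1.371 d.
D_c = (k_1/k_a) L₀ e^(−k_1 t_c) = (0.404/0.839) × 14.8 × e^(−0.404×1.371) = 0.4815 × 14.8 × 0.5748 = 4.096 mg/L.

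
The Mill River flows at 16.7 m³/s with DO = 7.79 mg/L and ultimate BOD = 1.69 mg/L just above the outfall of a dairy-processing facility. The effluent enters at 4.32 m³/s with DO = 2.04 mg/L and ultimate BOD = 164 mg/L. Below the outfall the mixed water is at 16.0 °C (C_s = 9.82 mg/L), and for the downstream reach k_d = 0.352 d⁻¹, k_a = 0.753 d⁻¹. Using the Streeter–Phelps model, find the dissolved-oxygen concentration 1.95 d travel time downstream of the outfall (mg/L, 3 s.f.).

DO ≈ 0.679 mg/L

Mixed DO = (16.7×7.79 + 4.32×2.04)/(16.7+4.32) = 138.9/21.02 = 6.608 mg/L.
Mixed L₀ = (16.7×1.69 + 4.32×164)/(21.02) = 736.7/21.02 = 35.05 mg/L.
Initial deficit D₀ = C_s − DO₀ = 9.82 − 6.608 = 3.212 mg/L.
D(1.95) = [0.352×35.05/(0.753−0.352)](e^(−0.352×1.95) − e^(−0.753×1.95)) + 3.212 e^(−0.753×1.95)
= 30.77 × (0.5034 − 0.2303) + 3.212 × 0.2303 = 9.141 mg/L.
DO = 9.82 − 9.141 = 0.6790 mg/L.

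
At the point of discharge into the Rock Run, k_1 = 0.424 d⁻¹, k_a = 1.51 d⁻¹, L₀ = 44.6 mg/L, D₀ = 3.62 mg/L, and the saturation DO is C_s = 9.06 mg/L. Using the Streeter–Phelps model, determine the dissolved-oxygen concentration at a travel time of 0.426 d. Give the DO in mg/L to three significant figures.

DO ≈ 1.77 mg/L

k_1 L₀/(k_a−k_1) = 0.424×44.6/(1.51−0.424) = 18.91/1.086 = 17.41 mg/L.
e^(−k_1 t) = e^(−0.424×0.4260) = 0.8347; e^(−k_a t) = e^(−1.51×0.4260) = 0.5256.
D = 17.41 × (0.8347 − 0.5256) + 3.62 × 0.5256 = 5.384 + 1.903 = 7.286 mg/L.
DO = C_s − D = 9.06 − 7.286 = 1.774 mg/L.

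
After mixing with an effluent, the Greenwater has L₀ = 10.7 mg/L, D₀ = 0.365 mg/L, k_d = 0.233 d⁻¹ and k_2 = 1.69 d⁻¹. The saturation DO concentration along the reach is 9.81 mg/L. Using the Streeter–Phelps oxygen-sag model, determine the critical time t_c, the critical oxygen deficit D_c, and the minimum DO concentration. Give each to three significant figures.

At the critical point dD/dt = 0, so k_d L₀ e^(−k_d t) = k_2 D. Substituting D(t) from the Streeter–Phelps equation and solving for t gives
t_c = ln[(k_2/k_d)(1 − D₀(k_2−k_d)/(k_d L₀))] / (k_2−k_d).
Here k_2−k_d = 1.457 d⁻¹ and 1 − D₀(k_2−k_d)/(k_d L₀) = 1 − 0.365×1.457/(0.233×10.7) = 0.7867, so
t_c = ln(7.253 × 0.7867) / 1.457 = 1.742 / 1.457 = 1.195 d.
D_c = (k_d/k_2) L₀ e^(−k_d t_c) = (0.233/1.69) × 10.7 × e^(−0.233×1.195) = 0.1379 × 10.7 × 0.7569 = 1.117 mg/L.
Minimum DO = C_s − D_c = 9.81 − 1.117 = 8.693 mg/L.

t_c ≈ 1.20 d; D_c ≈ 1.12 mg/L; min DO ≈ 8.69 mg/L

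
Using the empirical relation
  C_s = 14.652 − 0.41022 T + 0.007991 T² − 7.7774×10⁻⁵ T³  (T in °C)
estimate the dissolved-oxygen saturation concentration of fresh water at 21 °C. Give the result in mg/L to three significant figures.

C_s = 14.652 − 0.41022×21 + 0.007991×21² − 7.7774×10⁻⁵×21³ = 8.841 mg/L.

C_s ≈ 8.84 mg/L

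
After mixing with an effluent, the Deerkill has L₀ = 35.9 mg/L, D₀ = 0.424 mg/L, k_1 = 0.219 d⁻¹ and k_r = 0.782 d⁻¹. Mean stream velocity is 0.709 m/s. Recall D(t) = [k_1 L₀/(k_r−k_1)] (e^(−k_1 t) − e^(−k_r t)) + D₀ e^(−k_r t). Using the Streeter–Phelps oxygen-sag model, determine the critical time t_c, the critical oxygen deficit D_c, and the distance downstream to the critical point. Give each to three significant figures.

t_c = [1/(k_r−k_1)] ln[(k_r/k_1)(1 − D₀(k_r−k_1)/(k_1 L₀))]
= [1/(0.782−0.219)] ln[(0.782/0.219)(1 − 0.424×0.5630/(0.219×35.9))]
= (1/0.5630) ln[3.571 × 0.9696] = 1.776 × ln(3.462) = 1.776 × 1.242 = 2.206 d.
D_c = (k_1/k_r) L₀ e^(−k_1 t_c) = (0.219/0.782) × 35.9 × e^(−0.219×2.206) = 0.2801 × 35.9 × 0.6169 = 6.202 mg/L.
x_c = v t_c = 0.709 m/s × 2.206 d × 86400 s/d = 135100 m ≈ 135 km.

t_c ≈ 2.21 d; D_c ≈ 6.20 mg/L; x_c ≈ 135 km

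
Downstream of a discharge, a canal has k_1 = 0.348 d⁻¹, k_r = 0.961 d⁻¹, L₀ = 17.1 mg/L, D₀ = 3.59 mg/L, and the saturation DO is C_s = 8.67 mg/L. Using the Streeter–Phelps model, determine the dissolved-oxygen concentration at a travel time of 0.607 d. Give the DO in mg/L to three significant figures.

DO ≈ 4.22 mg/L

k_1 L₀/(k_r−k_1) = 0.348×17.1/(0.961−0.348) = 5.951/0.6130 = 9.708 mg/L.
e^(−k_1 t) = e^(−0.348×0.6070) = 0.8096; e^(−k_r t) = e^(−0.961×0.6070) = 0.5580.
D = 9.708 × (0.8096 − 0.5580) + 3.59 × 0.5580 = 2.442 + 2.003 = 4.445 mg/L.
DO = C_s − D = 8.67 − 4.445 = 4.225 mg/L.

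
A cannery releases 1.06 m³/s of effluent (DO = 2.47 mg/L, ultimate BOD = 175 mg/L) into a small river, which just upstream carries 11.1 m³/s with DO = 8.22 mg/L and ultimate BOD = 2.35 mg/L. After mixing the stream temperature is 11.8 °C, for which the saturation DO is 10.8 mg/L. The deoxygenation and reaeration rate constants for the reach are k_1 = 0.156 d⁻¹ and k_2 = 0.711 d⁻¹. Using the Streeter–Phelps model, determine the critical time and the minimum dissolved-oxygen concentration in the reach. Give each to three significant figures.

t_c ≈ 0.942 d; minimum DO ≈ 7.50 mg/L

Mixed DO = (11.1×8.22 + 1.06×2.47)/(11.1+1.06) = 93.86/12.16 = 7.719 mg/L.
Mixed L₀ = (11.1×2.35 + 1.06×175)/(12.16) = 211.6/12.16 = 17.40 mg/L.
Initial deficit D₀ = C_s − DO₀ = 10.8 − 7.719 = 3.081 mg/L.
t_c = (1/0.5550) ln[(0.711/0.156)(1 − 3.081×0.5550/(0.156×17.40))] = 1.802 × ln(1.686) = 0.9415 d.
D_c = (0.156/0.711) × 17.40 × e^(−0.156×0.9415) = 0.2194 × 17.40 × 0.8634 = 3.296 mg/L.
Minimum DO = 10.8 − 3.296 = 7.504 mg/L.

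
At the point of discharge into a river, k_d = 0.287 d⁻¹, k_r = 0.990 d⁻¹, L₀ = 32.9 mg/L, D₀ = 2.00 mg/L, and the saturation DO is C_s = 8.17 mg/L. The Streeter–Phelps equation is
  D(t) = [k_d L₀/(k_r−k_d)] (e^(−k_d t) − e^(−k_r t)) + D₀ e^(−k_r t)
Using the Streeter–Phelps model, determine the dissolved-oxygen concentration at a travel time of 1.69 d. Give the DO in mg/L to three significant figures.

k_d L₀/(k_r−k_d) = 0.287×32.9/(0.990−0.287) = 9.442/0.7030 = 13.43 mg/L.
e^(−k_d t) = e^(−0.287×1.690) = 0.6157; e^(−k_r t) = e^(−0.990×1.690) = 0.1877.
D = 13.43 × (0.6157 − 0.1877) + 2.00 × 0.1877 = 5.749 + 0.3753 = 6.124 mg/L.
DO = C_s − D = 8.17 − 6.124 = 2.046 mg/L.

DO ≈ 2.05 mg/L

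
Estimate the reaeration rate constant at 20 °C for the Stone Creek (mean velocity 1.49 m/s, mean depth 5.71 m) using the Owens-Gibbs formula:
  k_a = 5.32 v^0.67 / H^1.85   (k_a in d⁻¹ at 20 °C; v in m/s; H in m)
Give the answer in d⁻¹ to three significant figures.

k_a = 5.32 × 1.49^0.67 / 5.71^1.85 = 5.32 × 1.306 / 25.11 = 0.2768 d⁻¹.

k_a ≈ 0.277 d⁻¹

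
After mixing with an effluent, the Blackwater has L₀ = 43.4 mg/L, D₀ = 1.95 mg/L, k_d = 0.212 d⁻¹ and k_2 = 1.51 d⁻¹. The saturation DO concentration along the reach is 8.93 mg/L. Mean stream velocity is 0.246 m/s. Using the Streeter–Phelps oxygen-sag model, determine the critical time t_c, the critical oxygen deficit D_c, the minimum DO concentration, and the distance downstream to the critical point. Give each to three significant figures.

t_c ≈ 1.26 d; D_c ≈ 4.66 mg/L; min DO ≈ 4.27 mg/L; x_c ≈ 26.9 km

t_c = [1/(k_2−k_d)] ln[(k_2/k_d)(1 − D₀(k_2−k_d)/(k_d L₀))]
= [1/(1.51−0.212)] ln[(1.51/0.212)(1 − 1.95×1.298/(0.212×43.4))]
= (1/1.298) ln[7.123 × 0.7249] = 0.7704 × ln(5.163) = 0.7704 × 1.642 = 1.265 d.
D_c = (k_d/k_2) L₀ e^(−k_d t_c) = (0.212/1.51) × 43.4 × e^(−0.212×1.265) = 0.1404 × 43.4 × 0.7648 = 4.660 mg/L.
Minimum DO = C_s − D_c = 8.93 − 4.660 = 4.270 mg/L.
x_c = v t_c = 0.246 m/s × 1.265 d × 86400 s/d = 26880 m ≈ 26.9 km.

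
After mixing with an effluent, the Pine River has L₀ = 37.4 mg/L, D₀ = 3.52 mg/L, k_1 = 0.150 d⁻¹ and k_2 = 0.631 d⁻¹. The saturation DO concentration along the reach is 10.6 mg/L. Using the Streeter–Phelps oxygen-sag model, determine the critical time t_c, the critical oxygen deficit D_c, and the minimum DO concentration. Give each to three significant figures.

t_c ≈ 2.24 d; D_c ≈ 6.35 mg/L; min DO ≈ 4.25 mg/L

t_c = [1/(k_2−k_1)] ln[(k_2/k_1)(1 − D₀(k_2−k_1)/(k_1 L₀))]
= [1/(0.631−0.150)] ln[(0.631/0.150)(1 − 3.52×0.4810/(0.150×37.4))]
= (1/0.4810) ln[4.207 × 0.6982] = 2.079 × ln(2.937) = 2.079 × 1.077 = 2.240 d.
D_c = (k_1/k_2) L₀ e^(−k_1 t_c) = (0.150/0.631) × 37.4 × e^(−0.150×2.240) = 0.2377 × 37.4 × 0.7146 = 6.354 mg/L.
Minimum DO = C_s − D_c = 10.6 − 6.354 = 4.246 mg/L.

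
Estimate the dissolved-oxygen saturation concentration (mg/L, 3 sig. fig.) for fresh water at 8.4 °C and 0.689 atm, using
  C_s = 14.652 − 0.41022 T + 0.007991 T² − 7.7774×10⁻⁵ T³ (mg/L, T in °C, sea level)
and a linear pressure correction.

At sea level: C_s = 14.652 − 0.41022×8.4 + 0.007991×8.4² − 7.7774×10⁻⁵×8.4³ = 11.72 mg/L.
Pressure correction: C_s' = 11.72 × 0.689 = 8.078 mg/L.

C_s ≈ 8.08 mg/L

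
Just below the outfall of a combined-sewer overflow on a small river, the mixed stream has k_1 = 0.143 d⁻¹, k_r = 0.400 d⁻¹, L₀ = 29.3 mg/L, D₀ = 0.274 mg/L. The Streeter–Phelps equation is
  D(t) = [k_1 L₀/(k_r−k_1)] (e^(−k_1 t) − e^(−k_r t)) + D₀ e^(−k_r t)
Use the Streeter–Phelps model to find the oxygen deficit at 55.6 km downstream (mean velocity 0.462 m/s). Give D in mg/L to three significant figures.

D ≈ 4.18 mg/L

Travel time t = x/v = 55.6 km / (0.462 m/s) = 55600 m / 0.462 m/s = 120300 s = 1.393 d.
k_1 L₀/(k_r−k_1) = 0.143×29.3/(0.400−0.143) = 4.190/0.2570 = 16.30 mg/L.
e^(−k_1 t) = e^(−0.143×1.393) = 0.8194; e^(−k_r t) = e^(−0.400×1.393) = 0.5728.
D = 16.30 × (0.8194 − 0.5728) + 0.274 × 0.5728 = 4.020 + 0.1570 = 4.177 mg/L.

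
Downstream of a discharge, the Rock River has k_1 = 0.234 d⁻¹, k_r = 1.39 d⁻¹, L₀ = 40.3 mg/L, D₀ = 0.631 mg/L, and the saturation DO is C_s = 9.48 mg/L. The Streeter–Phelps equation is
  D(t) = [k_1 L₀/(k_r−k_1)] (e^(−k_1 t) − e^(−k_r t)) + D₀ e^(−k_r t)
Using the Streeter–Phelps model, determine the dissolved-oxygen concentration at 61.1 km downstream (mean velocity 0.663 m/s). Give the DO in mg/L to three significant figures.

DO ≈ 4.83 mg/L

Travel time t = x/v = 61.1 km / (0.663 m/s) = 61100 m / 0.663 m/s = 92160 s = 1.067 d.
k_1 L₀/(k_r−k_1) = 0.234×40.3/(1.39−0.234) = 9.430/1.156 = 8.158 mg/L.
e^(−k_1 t) = e^(−0.234×1.067) = 0.7791; e^(−k_r t) = e^(−1.39×1.067) = 0.2270.
D = 8.158 × (0.7791 − 0.2270) + 0.631 × 0.2270 = 4.504 + 0.1433 = 4.647 mg/L.
DO = C_s − D = 9.48 − 4.647 = 4.833 mg/L.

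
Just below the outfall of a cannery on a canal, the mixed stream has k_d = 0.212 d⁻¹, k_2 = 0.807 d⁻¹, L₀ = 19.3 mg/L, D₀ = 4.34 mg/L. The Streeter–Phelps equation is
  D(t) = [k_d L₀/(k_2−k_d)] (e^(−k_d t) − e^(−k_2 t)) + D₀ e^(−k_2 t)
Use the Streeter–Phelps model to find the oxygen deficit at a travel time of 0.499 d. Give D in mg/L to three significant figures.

D ≈ 4.49 mg/L

k_d L₀/(k_2−k_d) = 0.212×19.3/(0.807−0.212) = 4.092/0.5950 = 6.877 mg/L.
e^(−k_d t) = e^(−0.212×0.4990) = 0.8996; e^(−k_2 t) = e^(−0.807×0.4990) = 0.6685.
D = 6.877 × (0.8996 − 0.6685) + 4.34 × 0.6685 = 1.589 + 2.901 = 4.491 mg/L.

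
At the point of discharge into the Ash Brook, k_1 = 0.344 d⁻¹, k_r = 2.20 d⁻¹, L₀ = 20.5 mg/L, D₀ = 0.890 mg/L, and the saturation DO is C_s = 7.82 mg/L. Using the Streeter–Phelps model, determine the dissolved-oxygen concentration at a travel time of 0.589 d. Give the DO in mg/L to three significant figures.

k_1 L₀/(k_r−k_1) = 0.344×20.5/(2.20−0.344) = 7.052/1.856 = 3.800 mg/L.
e^(−k_1 t) = e^(−0.344×0.5890) = 0.8166; e^(−k_r t) = e^(−2.20×0.5890) = 0.2737.
D = 3.800 × (0.8166 − 0.2737) + 0.890 × 0.2737 = 2.063 + 0.2436 = 2.306 mg/L.
DO = C_s − D = 7.82 − 2.306 = 5.514 mg/L.

DO ≈ 5.51 mg/L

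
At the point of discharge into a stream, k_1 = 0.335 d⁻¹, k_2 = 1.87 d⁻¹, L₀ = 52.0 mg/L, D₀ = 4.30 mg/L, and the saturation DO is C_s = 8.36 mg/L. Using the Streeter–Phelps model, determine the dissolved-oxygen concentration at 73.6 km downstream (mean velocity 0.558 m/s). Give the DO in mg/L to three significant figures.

Travel time t = x/v = 73.6 km / (0.558 m/s) = 73600 m / 0.558 m/s = 131900 s = 1.527 d.
k_1 L₀/(k_2−k_1) = 0.335×52.0/(1.87−0.335) = 17.42/1.535 = 11.35 mg/L.
e^(−k_1 t) = e^(−0.335×1.527) = 0.5996; e^(−k_2 t) = e^(−1.87×1.527) = 0.05757.
D = 11.35 × (0.5996 − 0.05757) + 4.30 × 0.05757 = 6.152 + 0.2475 = 6.399 mg/L.
DO = C_s − D = 8.36 − 6.399 = 1.961 mg/L.

DO ≈ 1.96 mg/L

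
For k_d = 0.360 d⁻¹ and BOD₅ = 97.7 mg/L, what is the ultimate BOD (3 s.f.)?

L₀ ≈ 117 mg/L

BOD₅ = L₀(1 − e^(−5k_d)) ⇒ L₀ = BOD₅ / (1 − e^(−5×0.360))
= 97.7 / (1 − 0.1653) = 97.7 / 0.8347 = 117.0 mg/L.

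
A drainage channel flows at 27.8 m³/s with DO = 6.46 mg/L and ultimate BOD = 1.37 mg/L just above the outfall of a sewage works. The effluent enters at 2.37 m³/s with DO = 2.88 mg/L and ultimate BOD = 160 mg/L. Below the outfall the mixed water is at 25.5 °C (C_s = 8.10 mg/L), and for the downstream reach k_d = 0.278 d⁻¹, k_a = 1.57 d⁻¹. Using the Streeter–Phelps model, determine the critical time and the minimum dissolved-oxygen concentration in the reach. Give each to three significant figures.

Mixed DO = (27.8×6.46 + 2.37×2.88)/(27.8+2.37) = 186.4/30.17 = 6.179 mg/L.
Mixed L₀ = (27.8×1.37 + 2.37×160)/(30.17) = 417.3/30.17 = 13.83 mg/L.
Initial deficit D₀ = C_s − DO₀ = 8.10 − 6.179 = 1.921 mg/L.
t_c = (1/1.292) ln[(1.57/0.278)(1 − 1.921×1.292/(0.278×13.83))] = 0.7740 × ln(2.002) = 0.5371 d.
D_c = (0.278/1.57) × 13.83 × e^(−0.278×0.5371) = 0.1771 × 13.83 × 0.8613 = 2.109 mg/L.
Minimum DO = 8.10 − 2.109 = 5.991 mg/L.

t_c ≈ 0.537 d; minimum DO ≈ 5.99 mg/L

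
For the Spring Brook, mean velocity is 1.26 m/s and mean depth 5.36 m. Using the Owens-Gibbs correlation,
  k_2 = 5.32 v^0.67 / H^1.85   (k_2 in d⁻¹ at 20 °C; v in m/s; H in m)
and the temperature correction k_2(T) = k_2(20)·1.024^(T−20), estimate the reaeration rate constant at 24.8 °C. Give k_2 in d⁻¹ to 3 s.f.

k_2 ≈ 0.312 d⁻¹

k_2(20) = 5.32 × 1.26^0.67 / 5.36^1.85 = 5.32 × 1.167 / 22.33 = 0.2781 d⁻¹.
k_2(24.8) = 0.2781 × 1.024^(24.8−20) = 0.2781 × 1.121 = 0.3116 d⁻¹.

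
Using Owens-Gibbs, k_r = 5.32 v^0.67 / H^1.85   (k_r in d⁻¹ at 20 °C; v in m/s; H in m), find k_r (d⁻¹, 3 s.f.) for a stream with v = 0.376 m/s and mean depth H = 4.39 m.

k_r ≈ 0.179 d⁻¹

k_r = 5.32 × 0.376^0.67 / 4.39^1.85 = 5.32 × 0.5192 / 15.44 = 0.1789 d⁻¹.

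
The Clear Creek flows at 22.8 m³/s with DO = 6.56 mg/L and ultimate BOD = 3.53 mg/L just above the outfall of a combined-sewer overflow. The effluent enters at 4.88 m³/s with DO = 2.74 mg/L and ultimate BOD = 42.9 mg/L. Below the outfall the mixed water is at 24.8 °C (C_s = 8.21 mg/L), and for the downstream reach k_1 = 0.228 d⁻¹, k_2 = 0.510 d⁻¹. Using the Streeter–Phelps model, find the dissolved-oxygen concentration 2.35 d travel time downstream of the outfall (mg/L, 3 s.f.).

Mixed DO = (22.8×6.56 + 4.88×2.74)/(22.8+4.88) = 162.9/27.68 = 5.887 mg/L.
Mixed L₀ = (22.8×3.53 + 4.88×42.9)/(27.68) = 289.8/27.68 = 10.47 mg/L.
Initial deficit D₀ = C_s − DO₀ = 8.21 − 5.887 = 2.323 mg/L.
D(2.35) = [0.228×10.47/(0.510−0.228)](e^(−0.228×2.35) − e^(−0.510×2.35)) + 2.323 e^(−0.510×2.35)
= 8.466 × (0.5852 − 0.3016) + 2.323 × 0.3016 = 3.101 mg/L.
DO = 8.21 − 3.101 = 5.109 mg/L.

DO ≈ 5.11 mg/L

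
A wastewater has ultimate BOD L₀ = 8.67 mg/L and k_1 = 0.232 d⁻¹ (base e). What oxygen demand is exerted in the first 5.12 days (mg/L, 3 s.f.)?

y_t = L₀(1 − e^(−k_1 t)) = 8.67 × (1 − e^(−0.232×5.12))
= 8.67 × (1 − 0.3049) = 8.67 × 0.6951 = 6.027 mg/L.

y ≈ 6.03 mg/L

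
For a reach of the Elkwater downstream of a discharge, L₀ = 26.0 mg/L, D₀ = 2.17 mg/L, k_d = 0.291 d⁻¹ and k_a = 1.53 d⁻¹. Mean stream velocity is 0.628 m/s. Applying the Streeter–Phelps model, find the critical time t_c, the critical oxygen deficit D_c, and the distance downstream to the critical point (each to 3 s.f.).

t_c ≈ 0.985 d; D_c ≈ 3.71 mg/L; x_c ≈ 53.5 km

With k_a/k_d = 5.258 and 1 − D₀(k_a−k_d)/(k_d L₀) = 0.6446,
t_c = ln(5.258 × 0.6446) / (1.53 − 0.291) = ln(3.389) / 1.239 = 1.221/1.239 = 0.9852 d.
D_c = (k_d/k_a) L₀ e^(−k_d t_c) = (0.291/1.53) × 26.0 × e^(−0.291×0.9852) = 0.1902 × 26.0 × 0.7507 = 3.713 mg/L.
x_c = v t_c = 0.628 m/s × 0.9852 d × 86400 s/d = 53460 m ≈ 53.5 km.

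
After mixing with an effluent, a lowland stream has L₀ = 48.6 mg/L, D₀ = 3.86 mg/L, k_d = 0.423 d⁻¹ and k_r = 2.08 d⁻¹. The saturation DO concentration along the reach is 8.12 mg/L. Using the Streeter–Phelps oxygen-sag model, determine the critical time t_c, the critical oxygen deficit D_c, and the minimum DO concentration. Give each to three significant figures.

t_c = [1/(k_r−k_d)] ln[(k_r/k_d)(1 − D₀(k_r−k_d)/(k_d L₀))]
= [1/(2.08−0.423)] ln[(2.08/0.423)(1 − 3.86×1.657/(0.423×48.6))]
= (1/1.657) ln[4.917 × 0.6889] = 0.6035 × ln(3.387) = 0.6035 × 1.220 = 0.7363 d.
L(t_c) = L₀ e^(−k_d t_c) = 48.6 × 0.7324 = 35.59 mg/L, and at the critical point k_r D_c = k_d L, so D_c = (0.423/2.08) × 35.59 = 7.239 mg/L.
Minimum DO = C_s − D_c = 8.12 − 7.239 = 0.8815 mg/L.

t_c ≈ 0.736 d; D_c ≈ 7.24 mg/L; min DO ≈ 0.881 mg/L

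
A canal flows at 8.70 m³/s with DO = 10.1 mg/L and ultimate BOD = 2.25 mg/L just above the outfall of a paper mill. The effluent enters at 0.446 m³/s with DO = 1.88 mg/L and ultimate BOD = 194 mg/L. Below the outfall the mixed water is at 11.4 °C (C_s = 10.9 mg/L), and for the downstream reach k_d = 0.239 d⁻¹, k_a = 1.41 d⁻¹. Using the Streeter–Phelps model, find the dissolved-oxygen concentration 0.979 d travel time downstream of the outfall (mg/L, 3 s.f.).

DO ≈ 9.32 mg/L

Mixed DO = (8.70×10.1 + 0.446×1.88)/(8.70+0.446) = 88.71/9.146 = 9.699 mg/L.
Mixed L₀ = (8.70×2.25 + 0.446×194)/(9.146) = 106.1/9.146 = 11.60 mg/L.
Initial deficit D₀ = C_s − DO₀ = 10.9 − 9.699 = 1.201 mg/L.
D(0.979) = [0.239×11.60/(1.41−0.239)](e^(−0.239×0.979) − e^(−1.41×0.979)) + 1.201 e^(−1.41×0.979)
= 2.368 × (0.7914 − 0.2515) + 1.201 × 0.2515 = 1.580 mg/L.
DO = 10.9 − 1.580 = 9.320 mg/L.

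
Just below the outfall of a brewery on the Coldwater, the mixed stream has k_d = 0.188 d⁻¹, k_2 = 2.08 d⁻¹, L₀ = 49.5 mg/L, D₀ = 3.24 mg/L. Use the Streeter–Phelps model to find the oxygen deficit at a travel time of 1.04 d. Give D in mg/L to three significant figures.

D ≈ 3.85 mg/L

k_d L₀/(k_2−k_d) = 0.188×49.5/(2.08−0.188) = 9.306/1.892 = 4.919 mg/L.
e^(−k_d t) = e^(−0.188×1.040) = 0.8224; e^(−k_2 t) = e^(−2.08×1.040) = 0.1150.
D = 4.919 × (0.8224 − 0.1150) + 3.24 × 0.1150 = 3.480 + 0.3725 = 3.852 mg/L.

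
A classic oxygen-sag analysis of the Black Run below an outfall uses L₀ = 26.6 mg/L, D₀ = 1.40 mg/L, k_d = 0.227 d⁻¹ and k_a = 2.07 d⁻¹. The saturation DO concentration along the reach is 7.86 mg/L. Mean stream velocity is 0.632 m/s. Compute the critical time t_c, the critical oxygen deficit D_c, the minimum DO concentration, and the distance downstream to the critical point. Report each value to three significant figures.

t_c ≈ 0.897 d; D_c ≈ 2.38 mg/L; min DO ≈ 5.48 mg/L; x_c ≈ 49.0 km

With k_a/k_d = 9.119 and 1 − D₀(k_a−k_d)/(k_d L₀) = 0.5727,
t_c = ln(9.119 × 0.5727) / (2.07 − 0.227) = ln(5.222) / 1.843 = 1.653/1.843 = 0.8969 d.
L(t_c) = L₀ e^(−k_d t_c) = 26.6 × 0.8158 = 21.70 mg/L, and at the critical point k_a D_c = k_d L, so D_c = (0.227/2.07) × 21.70 = 2.380 mg/L.
Minimum DO = C_s − D_c = 7.86 − 2.380 = 5.480 mg/L.
x_c = v t_c = 0.632 m/s × 0.8969 d × 86400 s/d = 48970 m ≈ 49.0 km.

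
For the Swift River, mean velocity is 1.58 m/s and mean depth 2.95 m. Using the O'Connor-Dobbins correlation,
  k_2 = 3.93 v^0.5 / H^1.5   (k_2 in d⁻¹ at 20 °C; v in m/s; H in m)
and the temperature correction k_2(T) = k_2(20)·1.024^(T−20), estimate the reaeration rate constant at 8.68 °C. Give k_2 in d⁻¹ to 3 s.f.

k_2 ≈ 0.745 d⁻¹

k_2(20) = 3.93 × 1.58^0.5 / 2.95^1.5 = 3.93 × 1.257 / 5.067 = 0.9750 d⁻¹.
k_2(8.68) = 0.9750 × 1.024^(8.68−20) = 0.9750 × 0.7645 = 0.7454 d⁻¹.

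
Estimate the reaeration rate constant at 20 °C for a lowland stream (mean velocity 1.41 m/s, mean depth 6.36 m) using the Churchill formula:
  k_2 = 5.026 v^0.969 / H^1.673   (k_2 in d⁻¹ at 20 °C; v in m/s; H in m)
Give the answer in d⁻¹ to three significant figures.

k_2 = 5.026 × 1.41^0.969 / 6.36^1.673 = 5.026 × 1.395 / 22.09 = 0.3174 d⁻¹.

k_2 ≈ 0.317 d⁻¹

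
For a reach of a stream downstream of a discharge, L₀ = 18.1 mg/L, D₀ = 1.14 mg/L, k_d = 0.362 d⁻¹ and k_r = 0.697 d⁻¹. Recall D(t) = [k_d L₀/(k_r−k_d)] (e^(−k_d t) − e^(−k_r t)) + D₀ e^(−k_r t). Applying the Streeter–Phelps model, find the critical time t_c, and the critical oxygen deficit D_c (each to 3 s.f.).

At the critical point dD/dt = 0, so k_d L₀ e^(−k_d t) = k_r D. Substituting D(t) from the Streeter–Phelps equation and solving for t gives
t_c = ln[(k_r/k_d)(1 − D₀(k_r−k_d)/(k_d L₀))] / (k_r−k_d).
Here k_r−k_d = 0.3350 d⁻¹ and 1 − D₀(k_r−k_d)/(k_d L₀) = 1 − 1.14×0.3350/(0.362×18.1) = 0.9417, so
t_c = ln(1.925 × 0.9417) / 0.3350 = 0.5951 / 0.3350 = 1.776 d.
L(t_c) = L₀ e^(−k_d t_c) = 18.1 × 0.5257 = 9.515 mg/L, and at the critical point k_r D_c = k_d L, so D_c = (0.362/0.697) × 9.515 = 4.942 mg/L.

t_c ≈ 1.78 d; D_c ≈ 4.94 mg/L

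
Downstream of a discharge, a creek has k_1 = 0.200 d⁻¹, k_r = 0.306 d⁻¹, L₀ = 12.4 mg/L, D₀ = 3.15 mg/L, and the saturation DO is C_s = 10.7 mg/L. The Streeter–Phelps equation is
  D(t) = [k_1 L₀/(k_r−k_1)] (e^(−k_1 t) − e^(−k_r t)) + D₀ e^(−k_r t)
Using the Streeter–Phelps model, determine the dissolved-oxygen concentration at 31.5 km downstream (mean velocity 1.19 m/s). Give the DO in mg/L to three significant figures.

DO ≈ 7.13 mg/L

Travel time t = x/v = 31.5 km / (1.19 m/s) = 31500 m / 1.19 m/s = 26470 s = 0.3064 d.
k_1 L₀/(k_r−k_1) = 0.200×12.4/(0.306−0.200) = 2.480/0.1060 = 23.40 mg/L.
e^(−k_1 t) = e^(−0.200×0.3064) = 0.9406; e^(−k_r t) = e^(−0.306×0.3064) = 0.9105.
D = 23.40 × (0.9406 − 0.9105) + 3.15 × 0.9105 = 0.7032 + 2.868 = 3.571 mg/L.
DO = C_s − D = 10.7 − 3.571 = 7.129 mg/L.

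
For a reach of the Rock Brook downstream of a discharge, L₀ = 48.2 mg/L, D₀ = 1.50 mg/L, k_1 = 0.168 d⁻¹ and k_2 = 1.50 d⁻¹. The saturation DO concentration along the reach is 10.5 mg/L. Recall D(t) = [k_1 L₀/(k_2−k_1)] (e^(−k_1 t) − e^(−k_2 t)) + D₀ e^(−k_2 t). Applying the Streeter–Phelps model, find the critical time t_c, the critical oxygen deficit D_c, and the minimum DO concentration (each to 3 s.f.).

t_c ≈ 1.43 d; D_c ≈ 4.24 mg/L; min DO ≈ 6.26 mg/L

t_c = [1/(k_2−k_1)] ln[(k_2/k_1)(1 − D₀(k_2−k_1)/(k_1 L₀))]
= [1/(1.50−0.168)] ln[(1.50/0.168)(1 − 1.50×1.332/(0.168×48.2))]
= (1/1.332) ln[8.929 × 0.7533] = 0.7508 × ln(6.726) = 0.7508 × 1.906 = 1.431 d.
D_c = (k_1/k_2) L₀ e^(−k_1 t_c) = (0.168/1.50) × 48.2 × e^(−0.168×1.431) = 0.1120 × 48.2 × 0.7863 = 4.245 mg/L.
Minimum DO = C_s − D_c = 10.5 − 4.245 = 6.255 mg/L.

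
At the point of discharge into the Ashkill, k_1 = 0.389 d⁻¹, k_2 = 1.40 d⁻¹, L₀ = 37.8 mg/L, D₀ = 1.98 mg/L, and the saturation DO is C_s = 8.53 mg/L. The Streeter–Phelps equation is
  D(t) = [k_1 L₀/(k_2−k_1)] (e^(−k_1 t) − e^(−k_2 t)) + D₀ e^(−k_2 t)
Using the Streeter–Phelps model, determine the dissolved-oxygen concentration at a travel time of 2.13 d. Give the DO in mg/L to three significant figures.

DO ≈ 2.82 mg/L

k_1 L₀/(k_2−k_1) = 0.389×37.8/(1.40−0.389) = 14.70/1.011 = 14.54 mg/L.
e^(−k_1 t) = e^(−0.389×2.130) = 0.4367; e^(−k_2 t) = e^(−1.40×2.130) = 0.05069.
D = 14.54 × (0.4367 − 0.05069) + 1.98 × 0.05069 = 5.614 + 0.1004 = 5.714 mg/L.
DO = C_s − D = 8.53 − 5.714 = 2.816 mg/L.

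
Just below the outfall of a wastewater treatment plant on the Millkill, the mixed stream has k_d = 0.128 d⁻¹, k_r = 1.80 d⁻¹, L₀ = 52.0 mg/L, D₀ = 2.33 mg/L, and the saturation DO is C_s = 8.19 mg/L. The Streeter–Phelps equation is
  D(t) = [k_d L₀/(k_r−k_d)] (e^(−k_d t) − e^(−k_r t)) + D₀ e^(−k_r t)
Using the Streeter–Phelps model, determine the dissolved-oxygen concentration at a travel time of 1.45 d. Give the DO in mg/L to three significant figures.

k_d L₀/(k_r−k_d) = 0.128×52.0/(1.80−0.128) = 6.656/1.672 = 3.981 mg/L.
e^(−k_d t) = e^(−0.128×1.450) = 0.8306; e^(−k_r t) = e^(−1.80×1.450) = 0.07353.
D = 3.981 × (0.8306 − 0.07353) + 2.33 × 0.07353 = 3.014 + 0.1713 = 3.185 mg/L.
DO = C_s − D = 8.19 − 3.185 = 5.005 mg/L.

DO ≈ 5.00 mg/L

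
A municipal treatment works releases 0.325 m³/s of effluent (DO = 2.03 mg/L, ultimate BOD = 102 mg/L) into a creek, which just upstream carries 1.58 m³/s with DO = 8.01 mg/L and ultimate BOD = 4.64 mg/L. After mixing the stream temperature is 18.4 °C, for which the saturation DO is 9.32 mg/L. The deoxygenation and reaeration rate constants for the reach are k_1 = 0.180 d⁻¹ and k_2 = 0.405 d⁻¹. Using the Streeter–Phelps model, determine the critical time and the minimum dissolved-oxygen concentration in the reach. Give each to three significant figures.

t_c ≈ 2.95 d; minimum DO ≈ 3.77 mg/L

Mixed DO = (1.58×8.01 + 0.325×2.03)/(1.58+0.325) = 13.32/1.905 = 6.990 mg/L.
Mixed L₀ = (1.58×4.64 + 0.325×102)/(1.905) = 40.48/1.905 = 21.25 mg/L.
Initial deficit D₀ = C_s − DO₀ = 9.32 − 6.990 = 2.330 mg/L.
t_c = (1/0.2250) ln[(0.405/0.180)(1 − 2.330×0.2250/(0.180×21.25))] = 4.444 × ln(1.942) = 2.949 d.
D_c = (0.180/0.405) × 21.25 × e^(−0.180×2.949) = 0.4444 × 21.25 × 0.5881 = 5.555 mg/L.
Minimum DO = 9.32 − 5.555 = 3.765 mg/L.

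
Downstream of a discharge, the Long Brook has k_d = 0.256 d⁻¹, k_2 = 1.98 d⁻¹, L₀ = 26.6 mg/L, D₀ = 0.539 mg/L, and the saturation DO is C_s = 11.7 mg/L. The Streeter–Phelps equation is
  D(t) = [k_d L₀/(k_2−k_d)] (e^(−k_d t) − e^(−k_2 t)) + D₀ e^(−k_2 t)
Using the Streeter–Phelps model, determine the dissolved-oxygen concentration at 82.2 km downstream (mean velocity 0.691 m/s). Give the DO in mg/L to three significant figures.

Travel time t = x/v = 82.2 km / (0.691 m/s) = 82200 m / 0.691 m/s = 119000 s = 1.377 d.
k_d L₀/(k_2−k_d) = 0.256×26.6/(1.98−0.256) = 6.810/1.724 = 3.950 mg/L.
e^(−k_d t) = e^(−0.256×1.377) = 0.7030; e^(−k_2 t) = e^(−1.98×1.377) = 0.06547.
D = 3.950 × (0.7030 − 0.06547) + 0.539 × 0.06547 = 2.518 + 0.03529 = 2.553 mg/L.
DO = C_s − D = 11.7 − 2.553 = 9.147 mg/L.

DO ≈ 9.15 mg/L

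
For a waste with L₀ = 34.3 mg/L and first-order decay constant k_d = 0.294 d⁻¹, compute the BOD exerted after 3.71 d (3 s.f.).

y ≈ 22.8 mg/L

y_t = L₀(1 − e^(−k_d t)) = 34.3 × (1 − e^(−0.294×3.71))
= 34.3 × (1 − 0.3360) = 34.3 × 0.6640 = 22.78 mg/L.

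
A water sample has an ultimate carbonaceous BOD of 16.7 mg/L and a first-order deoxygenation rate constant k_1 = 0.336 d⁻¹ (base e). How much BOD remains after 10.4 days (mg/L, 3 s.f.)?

L_t = L₀ e^(−k_1 t) = 16.7 × e^(−0.336×10.4) = 16.7 × 0.03037 = 0.5071 mg/L.

L ≈ 0.507 mg/L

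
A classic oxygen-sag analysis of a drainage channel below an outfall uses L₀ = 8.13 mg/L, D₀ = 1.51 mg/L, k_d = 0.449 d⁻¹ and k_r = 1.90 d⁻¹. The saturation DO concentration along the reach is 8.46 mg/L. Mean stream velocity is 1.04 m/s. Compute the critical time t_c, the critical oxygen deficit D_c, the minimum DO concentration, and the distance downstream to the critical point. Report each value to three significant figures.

With k_r/k_d = 4.232 and 1 − D₀(k_r−k_d)/(k_d L₀) = 0.3998,
t_c = ln(4.232 × 0.3998) / (1.90 − 0.449) = ln(1.692) / 1.451 = 0.5258/1.451 = 0.3623 d.
L(t_c) = L₀ e^(−k_d t_c) = 8.13 × 0.8499 = 6.909 mg/L, and at the critical point k_r D_c = k_d L, so D_c = (0.449/1.90) × 6.909 = 1.633 mg/L.
Minimum DO = C_s − D_c = 8.46 − 1.633 = 6.827 mg/L.
x_c = v t_c = 1.04 m/s × 0.3623 d × 86400 s/d = 32560 m ≈ 32.6 km.

t_c ≈ 0.362 d; D_c ≈ 1.63 mg/L; min DO ≈ 6.83 mg/L; x_c ≈ 32.6 km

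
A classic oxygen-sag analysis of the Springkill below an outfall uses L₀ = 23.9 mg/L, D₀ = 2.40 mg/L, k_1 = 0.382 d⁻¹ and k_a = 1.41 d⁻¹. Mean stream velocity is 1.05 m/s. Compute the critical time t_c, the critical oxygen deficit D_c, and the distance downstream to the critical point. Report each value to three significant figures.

t_c ≈ 0.964 d; D_c ≈ 4.48 mg/L; x_c ≈ 87.4 km

At the critical point dD/dt = 0, so k_1 L₀ e^(−k_1 t) = k_a D. Substituting D(t) from the Streeter–Phelps equation and solving for t gives
t_c = ln[(k_a/k_1)(1 − D₀(k_a−k_1)/(k_1 L₀))] / (k_a−k_1).
Here k_a−k_1 = 1.028 d⁻¹ and 1 − D₀(k_a−k_1)/(k_1 L₀) = 1 − 2.40×1.028/(0.382×23.9) = 0.7298, so
t_c = ln(3.691 × 0.7298) / 1.028 = 0.9909 / 1.028 = 0.9639 d.
L(t_c) = L₀ e^(−k_1 t_c) = 23.9 × 0.6920 = 16.54 mg/L, and at the critical point k_a D_c = k_1 L, so D_c = (0.382/1.41) × 16.54 = 4.481 mg/L.
x_c = v t_c = 1.05 m/s × 0.9639 d × 86400 s/d = 87450 m ≈ 87.4 km.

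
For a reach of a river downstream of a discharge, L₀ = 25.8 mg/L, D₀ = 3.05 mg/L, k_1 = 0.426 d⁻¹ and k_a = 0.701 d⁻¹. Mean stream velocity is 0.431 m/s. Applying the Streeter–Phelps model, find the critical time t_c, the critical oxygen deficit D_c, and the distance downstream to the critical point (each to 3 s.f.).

t_c ≈ 1.52 d; D_c ≈ 8.20 mg/L; x_c ≈ 56.7 km

t_c = [1/(k_a−k_1)] ln[(k_a/k_1)(1 − D₀(k_a−k_1)/(k_1 L₀))]
= [1/(0.701−0.426)] ln[(0.701/0.426)(1 − 3.05×0.2750/(0.426×25.8))]
= (1/0.2750) ln[1.646 × 0.9237] = 3.636 × ln(1.520) = 3.636 × 0.4187 = 1.522 d.
D_c = (k_1/k_a) L₀ e^(−k_1 t_c) = (0.426/0.701) × 25.8 × e^(−0.426×1.522) = 0.6077 × 25.8 × 0.5228 = 8.197 mg/L.
x_c = v t_c = 0.431 m/s × 1.522 d × 86400 s/d = 56700 m ≈ 56.7 km.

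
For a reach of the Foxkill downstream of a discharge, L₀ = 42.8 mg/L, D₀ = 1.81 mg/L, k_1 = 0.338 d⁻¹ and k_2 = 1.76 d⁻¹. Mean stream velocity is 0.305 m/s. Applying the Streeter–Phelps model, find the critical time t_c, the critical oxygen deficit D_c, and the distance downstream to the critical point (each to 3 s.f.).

At the critical point dD/dt = 0, so k_1 L₀ e^(−k_1 t) = k_2 D. Substituting D(t) from the Streeter–Phelps equation and solving for t gives
t_c = ln[(k_2/k_1)(1 − D₀(k_2−k_1)/(k_1 L₀))] / (k_2−k_1).
Here k_2−k_1 = 1.422 d⁻¹ and 1 − D₀(k_2−k_1)/(k_1 L₀) = 1 − 1.81×1.422/(0.338×42.8) = 0.8221, so
t_c = ln(5.207 × 0.8221) / 1.422 = 1.454 / 1.422 = 1.023 d.
L(t_c) = L₀ e^(−k_1 t_c) = 42.8 × 0.7078 = 30.29 mg/L, and at the critical point k_2 D_c = k_1 L, so D_c = (0.338/1.76) × 30.29 = 5.818 mg/L.
x_c = v t_c = 0.305 m/s × 1.023 d × 86400 s/d = 26950 m ≈ 26.9 km.

t_c ≈ 1.02 d; D_c ≈ 5.82 mg/L; x_c ≈ 26.9 km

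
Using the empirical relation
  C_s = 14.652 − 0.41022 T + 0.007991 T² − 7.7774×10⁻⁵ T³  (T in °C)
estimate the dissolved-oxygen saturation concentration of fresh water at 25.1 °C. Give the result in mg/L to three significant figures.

C_s = 14.652 − 0.41022×25.1 + 0.007991×25.1² − 7.7774×10⁻⁵×25.1³ = 8.160 mg/L.

C_s ≈ 8.16 mg/L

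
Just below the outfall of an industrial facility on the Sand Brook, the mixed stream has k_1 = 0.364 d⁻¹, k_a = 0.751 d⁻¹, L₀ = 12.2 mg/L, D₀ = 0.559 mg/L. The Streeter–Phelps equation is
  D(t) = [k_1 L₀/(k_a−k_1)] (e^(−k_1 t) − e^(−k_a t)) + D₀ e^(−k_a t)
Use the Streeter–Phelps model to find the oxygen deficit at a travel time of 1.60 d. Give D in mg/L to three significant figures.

D ≈ 3.13 mg/L

k_1 L₀/(k_a−k_1) = 0.364×12.2/(0.751−0.364) = 4.441/0.3870 = 11.47 mg/L.
e^(−k_1 t) = e^(−0.364×1.600) = 0.5586; e^(−k_a t) = e^(−0.751×1.600) = 0.3007.
D = 11.47 × (0.5586 − 0.3007) + 0.559 × 0.3007 = 2.959 + 0.1681 = 3.127 mg/L.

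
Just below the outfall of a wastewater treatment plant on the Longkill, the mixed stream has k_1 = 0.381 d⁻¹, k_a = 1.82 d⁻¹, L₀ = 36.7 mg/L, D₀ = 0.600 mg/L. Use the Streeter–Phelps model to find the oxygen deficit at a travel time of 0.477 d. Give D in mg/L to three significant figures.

k_1 L₀/(k_a−k_1) = 0.381×36.7/(1.82−0.381) = 13.98/1.439 = 9.717 mg/L.
e^(−k_1 t) = e^(−0.381×0.4770) = 0.8338; e^(−k_a t) = e^(−1.82×0.4770) = 0.4197.
D = 9.717 × (0.8338 − 0.4197) + 0.600 × 0.4197 = 4.024 + 0.2518 = 4.276 mg/L.

D ≈ 4.28 mg/L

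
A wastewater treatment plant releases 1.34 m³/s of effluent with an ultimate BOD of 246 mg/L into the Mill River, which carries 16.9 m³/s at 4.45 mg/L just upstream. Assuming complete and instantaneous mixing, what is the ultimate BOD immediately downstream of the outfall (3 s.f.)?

22.2 mg/L

Flow-weighted mixing: C = (Q_r C_r + Q_w C_w)/(Q_r + Q_w)
= (16.9×4.45 + 1.34×246)/(16.9 + 1.34) = 404.8/18.24 = 22.20 mg/L.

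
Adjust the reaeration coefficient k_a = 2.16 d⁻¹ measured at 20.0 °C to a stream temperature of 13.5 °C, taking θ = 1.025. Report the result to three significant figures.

k_a(T₂) = k_a(T₁) · θ^(T₂−T₁) = 2.16 × 1.025^(13.5−20.0)
= 2.16 × 1.025^-6.50 = 2.16 × 0.8517 = 1.840 d⁻¹.

k_a ≈ 1.84 d⁻¹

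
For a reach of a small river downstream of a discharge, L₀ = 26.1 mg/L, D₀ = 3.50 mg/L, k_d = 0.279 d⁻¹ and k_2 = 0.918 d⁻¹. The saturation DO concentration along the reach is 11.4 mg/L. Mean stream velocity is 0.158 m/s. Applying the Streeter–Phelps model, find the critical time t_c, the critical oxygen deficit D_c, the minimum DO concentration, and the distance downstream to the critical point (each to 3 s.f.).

t_c ≈ 1.29 d; D_c ≈ 5.54 mg/L; min DO ≈ 5.86 mg/L; x_c ≈ 17.6 km

With k_2/k_d = 3.290 and 1 − D₀(k_2−k_d)/(k_d L₀) = 0.6929,
t_c = ln(3.290 × 0.6929) / (0.918 − 0.279) = ln(2.280) / 0.6390 = 0.8241/0.6390 = 1.290 d.
D_c = (k_d/k_2) L₀ e^(−k_d t_c) = (0.279/0.918) × 26.1 × e^(−0.279×1.290) = 0.3039 × 26.1 × 0.6978 = 5.535 mg/L.
Minimum DO = C_s − D_c = 11.4 − 5.535 = 5.865 mg/L.
x_c = v t_c = 0.158 m/s × 1.290 d × 86400 s/d = 17600 m ≈ 17.6 km.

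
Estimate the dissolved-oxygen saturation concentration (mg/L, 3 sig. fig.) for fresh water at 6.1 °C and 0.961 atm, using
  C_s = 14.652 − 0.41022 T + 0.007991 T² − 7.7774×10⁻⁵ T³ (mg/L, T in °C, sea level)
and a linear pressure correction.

At sea level: C_s = 14.652 − 0.41022×6.1 + 0.007991×6.1² − 7.7774×10⁻⁵×6.1³ = 12.43 mg/L.
Pressure correction: C_s' = 12.43 × 0.961 = 11.94 mg/L.

C_s ≈ 11.9 mg/L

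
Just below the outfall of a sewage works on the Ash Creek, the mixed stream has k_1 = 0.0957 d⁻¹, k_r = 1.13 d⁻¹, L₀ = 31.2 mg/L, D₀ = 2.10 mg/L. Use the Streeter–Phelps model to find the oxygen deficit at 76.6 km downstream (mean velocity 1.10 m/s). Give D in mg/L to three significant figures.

Travel time t = x/v = 76.6 km / (1.10 m/s) = 76600 m / 1.10 m/s = 69640 s = 0.8060 d.
k_1 L₀/(k_r−k_1) = 0.0957×31.2/(1.13−0.0957) = 2.986/1.034 = 2.887 mg/L.
e^(−k_1 t) = e^(−0.0957×0.8060) = 0.9258; e^(−k_r t) = e^(−1.13×0.8060) = 0.4022.
D = 2.887 × (0.9258 − 0.4022) + 2.10 × 0.4022 = 1.511 + 0.8447 = 2.356 mg/L.

D ≈ 2.36 mg/L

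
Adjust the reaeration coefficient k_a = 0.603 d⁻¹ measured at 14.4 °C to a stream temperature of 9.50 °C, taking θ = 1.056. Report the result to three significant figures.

k_a(T₂) = k_a(T₁) · θ^(T₂−T₁) = 0.603 × 1.056^(9.50−14.4)
= 0.603 × 1.056^-4.90 = 0.603 × 0.7657 = 0.4617 d⁻¹.

k_a ≈ 0.462 d⁻¹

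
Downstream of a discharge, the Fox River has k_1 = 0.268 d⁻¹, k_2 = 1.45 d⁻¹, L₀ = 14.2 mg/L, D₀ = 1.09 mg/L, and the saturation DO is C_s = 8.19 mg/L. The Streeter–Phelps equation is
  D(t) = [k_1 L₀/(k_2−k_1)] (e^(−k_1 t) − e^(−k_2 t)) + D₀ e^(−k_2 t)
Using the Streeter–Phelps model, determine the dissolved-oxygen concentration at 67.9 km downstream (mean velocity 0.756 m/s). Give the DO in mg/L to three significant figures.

DO ≈ 6.22 mg/L

Travel time t = x/v = 67.9 km / (0.756 m/s) = 67900 m / 0.756 m/s = 89810 s = 1.040 d.
k_1 L₀/(k_2−k_1) = 0.268×14.2/(1.45−0.268) = 3.806/1.182 = 3.220 mg/L.
e^(−k_1 t) = e^(−0.268×1.040) = 0.7568; e^(−k_2 t) = e^(−1.45×1.040) = 0.2215.
D = 3.220 × (0.7568 − 0.2215) + 1.09 × 0.2215 = 1.724 + 0.2414 = 1.965 mg/L.
DO = C_s − D = 8.19 − 1.965 = 6.225 mg/L.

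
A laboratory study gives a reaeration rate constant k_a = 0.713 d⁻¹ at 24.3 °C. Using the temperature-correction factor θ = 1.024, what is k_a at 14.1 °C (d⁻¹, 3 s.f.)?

k_a ≈ 0.560 d⁻¹

k_a(T₂) = k_a(T₁) · θ^(T₂−T₁) = 0.713 × 1.024^(14.1−24.3)
= 0.713 × 1.024^-10.2 = 0.713 × 0.7851 = 0.5598 d⁻¹.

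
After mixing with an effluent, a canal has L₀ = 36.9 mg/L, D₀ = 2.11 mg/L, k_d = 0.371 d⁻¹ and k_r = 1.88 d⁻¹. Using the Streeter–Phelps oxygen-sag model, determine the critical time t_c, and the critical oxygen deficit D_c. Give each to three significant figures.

t_c = [1/(k_r−k_d)] ln[(k_r/k_d)(1 − D₀(k_r−k_d)/(k_d L₀))]
= [1/(1.88−0.371)] ln[(1.88/0.371)(1 − 2.11×1.509/(0.371×36.9))]
= (1/1.509) ln[5.067 × 0.7674] = 0.6627 × ln(3.889) = 0.6627 × 1.358 = 0.9000 d.
D_c = (k_d/k_r) L₀ e^(−k_d t_c) = (0.371/1.88) × 36.9 × e^(−0.371×0.9000) = 0.1973 × 36.9 × 0.7161 = 5.215 mg/L.

t_c ≈ 0.900 d; D_c ≈ 5.21 mg/L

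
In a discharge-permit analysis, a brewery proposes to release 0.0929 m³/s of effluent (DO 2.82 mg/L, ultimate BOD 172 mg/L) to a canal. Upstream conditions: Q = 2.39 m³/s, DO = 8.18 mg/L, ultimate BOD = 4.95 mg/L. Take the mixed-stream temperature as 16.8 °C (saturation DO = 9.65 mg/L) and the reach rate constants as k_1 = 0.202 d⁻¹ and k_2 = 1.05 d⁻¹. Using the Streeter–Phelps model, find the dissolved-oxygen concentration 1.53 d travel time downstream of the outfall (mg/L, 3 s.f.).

DO ≈ 7.89 mg/L

Mixed DO = (2.39×8.18 + 0.0929×2.82)/(2.39+0.0929) = 19.81/2.483 = 7.979 mg/L.
Mixed L₀ = (2.39×4.95 + 0.0929×172)/(2.483) = 27.81/2.483 = 11.20 mg/L.
Initial deficit D₀ = C_s − DO₀ = 9.65 − 7.979 = 1.671 mg/L.
D(1.53) = [0.202×11.20/(1.05−0.202)](e^(−0.202×1.53) − e^(−1.05×1.53)) + 1.671 e^(−1.05×1.53)
= 2.668 × (0.7341 − 0.2006) + 1.671 × 0.2006 = 1.759 mg/L.
DO = 9.65 − 1.759 = 7.891 mg/L.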